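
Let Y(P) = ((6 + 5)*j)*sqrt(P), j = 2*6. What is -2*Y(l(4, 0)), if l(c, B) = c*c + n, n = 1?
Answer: -264*sqrt(17) ≈ -1088.5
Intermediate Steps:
l(c, B) = 1 + c**2 (l(c, B) = c*c + 1 = c**2 + 1 = 1 + c**2)
j = 12
Y(P) = 132*sqrt(P) (Y(P) = ((6 + 5)*12)*sqrt(P) = (11*12)*sqrt(P) = 132*sqrt(P))
-2*Y(l(4, 0)) = -264*sqrt(1 + 4**2) = -264*sqrt(1 + 16) = -264*sqrt(17)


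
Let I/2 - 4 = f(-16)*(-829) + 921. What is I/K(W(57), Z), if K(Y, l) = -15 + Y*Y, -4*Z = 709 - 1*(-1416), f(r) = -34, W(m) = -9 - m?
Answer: 58222/4341 ≈ 13.412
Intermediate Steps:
Z = -2125/4 (Z = -(709 - 1*(-1416))/4 = -(709 + 1416)/4 = -1/4*2125 = -2125/4 ≈ -531.25)
I = 58222 (I = 8 + 2*(-34*(-829) + 921) = 8 + 2*(28186 + 921) = 8 + 2*29107 = 8 + 58214 = 58222)
K(Y, l) = -15 + Y**2
I/K(W(57), Z) = 58222/(-15 + (-9 - 1*57)**2) = 58222/(-15 + (-9 - 57)**2) = 58222/(-15 + (-66)**2) = 58222/(-15 + 4356) = 58222/4341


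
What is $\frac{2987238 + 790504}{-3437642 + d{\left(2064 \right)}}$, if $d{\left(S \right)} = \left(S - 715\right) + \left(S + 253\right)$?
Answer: $- \frac{1888871}{1716988} \approx -1.1001$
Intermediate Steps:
$d{\left(S \right)} = -462 + 2 S$ ($d{\left(S \right)} = \left(-715 + S\right) + \left(253 + S\right) = -462 + 2 S$)
$\frac{2987238 + 790504}{-3437642 + d{\left(2064 \right)}} = \frac{2987238 + 790504}{-3437642 + \left(-462 + 2 \cdot 2064\right)} = \frac{3777742}{-3437642 + \left(-462 + 4128\right)} = \frac{3777742}{-3437642 + 3666} = \frac{3777742}{-3433976} = 3777742 \left(- \frac{1}{3433976}\right) = - \frac{1888871}{1716988}$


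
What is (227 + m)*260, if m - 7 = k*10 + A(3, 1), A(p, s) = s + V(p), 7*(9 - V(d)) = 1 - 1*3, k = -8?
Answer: 299000/7 ≈ 42714.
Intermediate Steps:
V(d) = 65/7 (V(d) = 9 - (1 - 1*3)/7 = 9 - (1 - 3)/7 = 9 - ⅐*(-2) = 9 + 2/7 = 65/7)
A(p, s) = 65/7 + s (A(p, s) = s + 65/7 = 65/7 + s)
m = -439/7 (m = 7 + (-8*10 + (65/7 + 1)) = 7 + (-80 + 72/7) = 7 - 488/7 = -439/7 ≈ -62.714)
(227 + m)*260 = (227 - 439/7)*260 = (1150/7)*260 = 299000/7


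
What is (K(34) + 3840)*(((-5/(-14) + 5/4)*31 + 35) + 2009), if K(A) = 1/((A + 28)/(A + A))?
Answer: 3490475699/434 ≈ 8.0426e+6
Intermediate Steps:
K(A) = 2*A/(28 + A) (K(A) = 1/((28 + A)/((2*A))) = 1/((28 + A)*(1/(2*A))) = 1/((28 + A)/(2*A)) = 2*A/(28 + A))
(K(34) + 3840)*(((-5/(-14) + 5/4)*31 + 35) + 2009) = (2*34/(28 + 34) + 3840)*(((-5/(-14) + 5/4)*31 + 35) + 2009) = (2*34/62 + 3840)*(((-5*(-1/14) + 5*(1/4))*31 + 35) + 2009) = (2*34*(1/62) + 3840)*(((5/14 + 5/4)*31 + 35) + 2009) = (34/31 + 3840)*(((45/28)*31 + 35) + 2009) = 119074*((1395/28 + 35) + 2009)/31 = 119074*(2375/28 + 2009)/31 = (119074/31)*(58627/28) = 3490475699/434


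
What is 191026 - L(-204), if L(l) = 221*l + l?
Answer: 236314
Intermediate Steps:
L(l) = 222*l
191026 - L(-204) = 191026 - 222*(-204) = 191026 - 1*(-45288) = 191026 + 45288 = 236314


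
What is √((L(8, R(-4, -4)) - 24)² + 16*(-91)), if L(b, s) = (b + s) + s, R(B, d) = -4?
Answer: 4*I*√55 ≈ 29.665*I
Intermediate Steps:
L(b, s) = b + 2*s
√((L(8, R(-4, -4)) - 24)² + 16*(-91)) = √(((8 + 2*(-4)) - 24)² + 16*(-91)) = √(((8 - 8) - 24)² - 1456) = √((0 - 24)² - 1456) = √((-24)² - 1456) = √(576 - 1456) = √(-880) = 4*I*√55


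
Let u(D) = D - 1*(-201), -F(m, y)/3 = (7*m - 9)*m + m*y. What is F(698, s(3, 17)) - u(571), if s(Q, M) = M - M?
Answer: -10213210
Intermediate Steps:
s(Q, M) = 0
F(m, y) = -3*m*y - 3*m*(-9 + 7*m) (F(m, y) = -3*((7*m - 9)*m + m*y) = -3*((-9 + 7*m)*m + m*y) = -3*(m*(-9 + 7*m) + m*y) = -3*(m*y + m*(-9 + 7*m)) = -3*m*y - 3*m*(-9 + 7*m))
u(D) = 201 + D (u(D) = D + 201 = 201 + D)
F(698, s(3, 17)) - u(571) = 3*698*(9 - 1*0 - 7*698) - (201 + 571) = 3*698*(9 + 0 - 4886) - 1*772 = 3*698*(-4877) - 772 = -10212438 - 772 = -10213210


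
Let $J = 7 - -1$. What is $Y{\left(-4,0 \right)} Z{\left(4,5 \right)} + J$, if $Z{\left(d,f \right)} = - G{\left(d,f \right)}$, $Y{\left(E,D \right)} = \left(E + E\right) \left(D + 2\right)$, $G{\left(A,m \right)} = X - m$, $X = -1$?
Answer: $-88$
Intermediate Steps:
$G{\left(A,m \right)} = -1 - m$
$Y{\left(E,D \right)} = 2 E \left(2 + D\right)$
$Z{\left(d,f \right)} = 1 + f$ ($Z{\left(d,f \right)} = - (-1 - f) = 1 + f$)
$J = 8$ ($J = 7 + 1 = 8$)
$Y{\left(-4,0 \right)} Z{\left(4,5 \right)} + J = 2 \left(-4\right) \left(2 + 0\right) \left(1 + 5\right) + 8 = 2 \left(-4\right) 2 \cdot 6 + 8 = \left(-16\right) 6 + 8 = -96 + 8 = -88$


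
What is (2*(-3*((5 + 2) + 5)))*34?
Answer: -2448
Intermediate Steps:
(2*(-3*((5 + 2) + 5)))*34 = (2*(-3*(7 + 5)))*34 = (2*(-3*12))*34 = (2*(-36))*34 = -72*34 = -2448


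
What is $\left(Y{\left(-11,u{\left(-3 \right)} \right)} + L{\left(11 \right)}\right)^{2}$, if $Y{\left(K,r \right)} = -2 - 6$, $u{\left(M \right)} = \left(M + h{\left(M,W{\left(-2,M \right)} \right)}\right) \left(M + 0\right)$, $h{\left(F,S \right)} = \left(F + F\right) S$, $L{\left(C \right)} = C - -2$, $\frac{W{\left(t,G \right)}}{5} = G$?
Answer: $25$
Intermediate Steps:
$W{\left(t,G \right)} = 5 G$
$L{\left(C \right)} = 2 + C$ ($L{\left(C \right)} = C + 2 = 2 + C$)
$h{\left(F,S \right)} = 2 F S$
$u{\left(M \right)} = M \left(M + 10 M^{2}\right)$ ($u{\left(M \right)} = \left(M + 2 M 5 M\right) \left(M + 0\right) = \left(M + 10 M^{2}\right) M = M \left(M + 10 M^{2}\right)$)
$Y{\left(K,r \right)} = -8$ ($Y{\left(K,r \right)} = -2 - 6 = -8$)
$\left(Y{\left(-11,u{\left(-3 \right)} \right)} + L{\left(11 \right)}\right)^{2} = \left(-8 + \left(2 + 11\right)\right)^{2} = \left(-8 + 13\right)^{2} = 5^{2} = 25$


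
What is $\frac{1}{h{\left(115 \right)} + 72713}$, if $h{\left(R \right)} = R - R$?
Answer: $\frac{1}{72713} \approx 1.3753 \cdot 10^{-5}$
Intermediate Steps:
$h{\left(R \right)} = 0$
$\frac{1}{h{\left(115 \right)} + 72713} = \frac{1}{0 + 72713} = \frac{1}{72713}$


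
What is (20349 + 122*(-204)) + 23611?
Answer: 19072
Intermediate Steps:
(20349 + 122*(-204)) + 23611 = (20349 - 24888) + 23611 = -4539 + 23611 = 19072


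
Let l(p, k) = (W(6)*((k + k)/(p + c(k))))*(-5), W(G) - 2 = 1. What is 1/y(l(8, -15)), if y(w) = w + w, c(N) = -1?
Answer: 7/900 ≈ 0.0077778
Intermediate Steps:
W(G) = 3 (W(G) = 2 + 1 = 3)
l(p, k) = -30*k/(-1 + p) (l(p, k) = (3*((k + k)/(p - 1)))*(-5) = (3*((2*k)/(-1 + p)))*(-5) = (3*(2*k/(-1 + p)))*(-5) = (6*k/(-1 + p))*(-5) = -30*k/(-1 + p))
y(w) = 2*w
1/y(l(8, -15)) = 1/(2*(-30*(-15)/(-1 + 8))) = 1/(2*(-30*(-15)/7)) = 1/(2*(-30*(-15)*1/7)) = 1/(2*(450/7)) = 1/(900/7) = 7/900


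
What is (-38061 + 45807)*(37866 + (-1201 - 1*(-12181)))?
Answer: 378361116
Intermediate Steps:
(-38061 + 45807)*(37866 + (-1201 - 1*(-12181))) = 7746*(37866 + (-1201 + 12181)) = 7746*(37866 + 10980) = 7746*48846 = 378361116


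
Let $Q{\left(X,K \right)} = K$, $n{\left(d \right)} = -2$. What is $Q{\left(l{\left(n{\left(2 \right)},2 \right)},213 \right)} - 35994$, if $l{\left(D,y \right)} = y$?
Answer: $-35781$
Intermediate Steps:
$Q{\left(l{\left(n{\left(2 \right)},2 \right)},213 \right)} - 35994 = 213 - 35994 = -35781$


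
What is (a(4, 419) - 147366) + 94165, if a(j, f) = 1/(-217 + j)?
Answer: -11331814/213 ≈ -53201.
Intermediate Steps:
(a(4, 419) - 147366) + 94165 = (1/(-217 + 4) - 147366) + 94165 = (1/(-213) - 147366) + 94165 = (-1/213 - 147366) + 94165 = -31388959/213 + 94165 = -11331814/213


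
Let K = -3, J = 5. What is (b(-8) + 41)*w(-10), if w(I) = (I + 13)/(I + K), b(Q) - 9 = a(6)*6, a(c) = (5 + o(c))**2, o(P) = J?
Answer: -150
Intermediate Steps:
o(P) = 5
a(c) = 100 (a(c) = (5 + 5)**2 = 10**2 = 100)
b(Q) = 609 (b(Q) = 9 + 100*6 = 9 + 600 = 609)
w(I) = (13 + I)/(-3 + I) (w(I) = (I + 13)/(I - 3) = (13 + I)/(-3 + I))
(b(-8) + 41)*w(-10) = (609 + 41)*((13 - 10)/(-3 - 10)) = 650*(3/(-13)) = 650*(-1/13*3) = 650*(-3/13) = -150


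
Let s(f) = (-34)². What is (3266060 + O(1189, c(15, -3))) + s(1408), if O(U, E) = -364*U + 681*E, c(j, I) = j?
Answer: 2844635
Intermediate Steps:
s(f) = 1156
(3266060 + O(1189, c(15, -3))) + s(1408) = (3266060 + (-364*1189 + 681*15)) + 1156 = (3266060 + (-432796 + 10215)) + 1156 = (3266060 - 422581) + 1156 = 2843479 + 1156 = 2844635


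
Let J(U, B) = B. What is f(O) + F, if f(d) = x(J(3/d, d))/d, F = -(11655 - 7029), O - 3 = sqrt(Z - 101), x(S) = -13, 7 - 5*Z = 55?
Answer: (-4626*sqrt(2765) + 69455*I)/(sqrt(2765) - 15*I) ≈ -4626.3 + 1.1431*I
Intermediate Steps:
Z = -48/5 (Z = 7/5 - 1/5*55 = 7/5 - 11 = -48/5 ≈ -9.6000)
O = 3 + I*sqrt(2765)/5 (O = 3 + sqrt(-48/5 - 101) = 3 + sqrt(-553/5) = 3 + I*sqrt(2765)/5 ≈ 3.0 + 10.517*I)
F = -4626 (F = -1*4626 = -4626)
f(d) = -13/d
f(O) + F = -13/(3 + I*sqrt(2765)/5) - 4626 = -4626 - 13/(3 + I*sqrt(2765)/5)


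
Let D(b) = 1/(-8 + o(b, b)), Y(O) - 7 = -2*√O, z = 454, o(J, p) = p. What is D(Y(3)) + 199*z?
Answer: 993807/11 - 2*√3/11 ≈ 90346.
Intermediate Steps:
Y(O) = 7 - 2*√O
D(b) = 1/(-8 + b)
D(Y(3)) + 199*z = 1/(-8 + (7 - 2*√3)) + 199*454 = 1/(-1 - 2*√3) + 90346 = 90346 + 1/(-1 - 2*√3)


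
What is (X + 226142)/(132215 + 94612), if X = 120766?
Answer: 115636/75609 ≈ 1.5294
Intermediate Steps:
(X + 226142)/(132215 + 94612) = (120766 + 226142)/(132215 + 94612) = 346908/226827 = 346908*(1/226827) = 115636/75609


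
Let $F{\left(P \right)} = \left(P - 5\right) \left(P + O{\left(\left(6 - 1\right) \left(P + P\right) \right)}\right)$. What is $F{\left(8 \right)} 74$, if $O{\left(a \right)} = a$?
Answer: $19536$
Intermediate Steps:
$F{\left(P \right)} = 11 P \left(-5 + P\right)$ ($F{\left(P \right)} = \left(P - 5\right) \left(P + \left(6 - 1\right) \left(P + P\right)\right) = \left(-5 + P\right) \left(P + 5 \cdot 2 P\right) = \left(-5 + P\right) \left(P + 10 P\right) = \left(-5 + P\right) 11 P = 11 P \left(-5 + P\right)$)
$F{\left(8 \right)} 74 = 11 \cdot 8 \left(-5 + 8\right) 74 = 11 \cdot 8 \cdot 3 \cdot 74 = 264 \cdot 74 = 19536$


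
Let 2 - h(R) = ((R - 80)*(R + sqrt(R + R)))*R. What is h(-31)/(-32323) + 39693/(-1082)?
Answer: -1398417025/34973486 + 3441*I*sqrt(62)/32323 ≈ -39.985 + 0.83824*I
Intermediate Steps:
h(R) = 2 - R*(-80 + R)*(R + sqrt(2)*sqrt(R)) (h(R) = 2 - (R - 80)*(R + sqrt(R + R))*R = 2 - (-80 + R)*(R + sqrt(2*R))*R = 2 - (-80 + R)*(R + sqrt(2)*sqrt(R))*R = 2 - R*(-80 + R)*(R + sqrt(2)*sqrt(R)))
h(-31)/(-32323) + 39693/(-1082) = (2 - 1*(-31)**3 + 80*(-31)**2 - sqrt(2)*(-31)**(5/2) + 80*sqrt(2)*(-31)**(3/2))/(-32323) + 39693/(-1082) = (2 - 1*(-29791) + 80*961 - sqrt(2)*961*I*sqrt(31) + 80*sqrt(2)*(-31*I*sqrt(31)))*(-1/32323) + 39693*(-1/1082) = (2 + 29791 + 76880 - 961*I*sqrt(62) - 2480*I*sqrt(62))*(-1/32323) - 39693/1082 = (106673 - 3441*I*sqrt(62))*(-1/32323) - 39693/1082 = (-106673/32323 + 3441*I*sqrt(62)/32323) - 39693/1082 = -1398417025/34973486 + 3441*I*sqrt(62)/32323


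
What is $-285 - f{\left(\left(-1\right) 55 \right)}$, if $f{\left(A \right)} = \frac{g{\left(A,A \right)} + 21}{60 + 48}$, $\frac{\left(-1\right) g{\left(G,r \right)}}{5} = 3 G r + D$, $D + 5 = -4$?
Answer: $\frac{4843}{36} \approx 134.53$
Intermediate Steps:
$D = -9$ ($D = -5 - 4 = -9$)
$g{\left(G,r \right)} = 45 - 15 G r$ ($g{\left(G,r \right)} = - 5 \left(3 G r - 9\right) = - 5 \left(-9 + 3 G r\right) = 45 - 15 G r$)
$f{\left(A \right)} = \frac{11}{18} - \frac{5 A^{2}}{36}$ ($f{\left(A \right)} = \frac{\left(45 - 15 A A\right) + 21}{60 + 48} = \frac{\left(45 - 15 A^{2}\right) + 21}{108} = \left(66 - 15 A^{2}\right) \frac{1}{108} = \frac{11}{18} - \frac{5 A^{2}}{36}$)
$-285 - f{\left(\left(-1\right) 55 \right)} = -285 - \left(\frac{11}{18} - \frac{5 \left(\left(-1\right) 55\right)^{2}}{36}\right) = -285 - \left(\frac{11}{18} - \frac{5 \left(-55\right)^{2}}{36}\right) = -285 - \left(\frac{11}{18} - \frac{15125}{36}\right) = -285 - - \frac{15103}{36} = -285 + \frac{15103}{36} = \frac{4843}{36}$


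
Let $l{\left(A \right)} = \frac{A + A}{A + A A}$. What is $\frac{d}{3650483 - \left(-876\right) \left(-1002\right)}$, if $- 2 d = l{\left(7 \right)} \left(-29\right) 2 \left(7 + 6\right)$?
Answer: $\frac{29}{853148} \approx 3.3992 \cdot 10^{-5}$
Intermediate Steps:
$l{\left(A \right)} = \frac{2 A}{A + A^{2}}$
$d = \frac{377}{4}$ ($d = - \frac{\frac{2}{1 + 7} \left(-29\right) 2 \left(7 + 6\right)}{2} = - \frac{\frac{2}{8} \left(-29\right) 2 \cdot 13}{2} = - \frac{2 \cdot \frac{1}{8} \left(-29\right) 26}{2} = - \frac{\frac{1}{4} \left(-29\right) 26}{2} = - \frac{\left(- \frac{29}{4}\right) 26}{2} = \left(- \frac{1}{2}\right) \left(- \frac{377}{2}\right) = \frac{377}{4} \approx 94.25$)
$\frac{d}{3650483 - \left(-876\right) \left(-1002\right)} = \frac{377}{4 \left(3650483 - \left(-876\right) \left(-1002\right)\right)} = \frac{377}{4 \left(3650483 - 877752\right)} = \frac{377}{4 \cdot 2772731} = \frac{377}{4} \cdot \frac{1}{2772731} = \frac{29}{853148}$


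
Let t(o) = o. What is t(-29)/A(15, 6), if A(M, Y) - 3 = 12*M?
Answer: -29/183 ≈ -0.15847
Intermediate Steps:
A(M, Y) = 3 + 12*M
t(-29)/A(15, 6) = -29/(3 + 12*15) = -29/(3 + 180) = -29/183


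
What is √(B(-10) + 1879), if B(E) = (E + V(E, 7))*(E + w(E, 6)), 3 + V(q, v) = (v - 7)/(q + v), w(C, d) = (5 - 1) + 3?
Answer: √1918 ≈ 43.795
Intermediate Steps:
w(C, d) = 7 (w(C, d) = 4 + 3 = 7)
V(q, v) = -3 + (-7 + v)/(q + v) (V(q, v) = -3 + (v - 7)/(q + v) = -3 + (-7 + v)/(q + v))
B(E) = (7 + E)*(E + (-21 - 3*E)/(7 + E)) (B(E) = (E + (-7 - 3*E - 2*7)/(E + 7))*(E + 7) = (E + (-7 - 3*E - 14)/(7 + E))*(7 + E) = (E + (-21 - 3*E)/(7 + E))*(7 + E) = (7 + E)*(E + (-21 - 3*E)/(7 + E)))
√(B(-10) + 1879) = √((-21 + (-10)² + 4*(-10)) + 1879) = √((-21 + 100 - 40) + 1879) = √(39 + 1879) = √1918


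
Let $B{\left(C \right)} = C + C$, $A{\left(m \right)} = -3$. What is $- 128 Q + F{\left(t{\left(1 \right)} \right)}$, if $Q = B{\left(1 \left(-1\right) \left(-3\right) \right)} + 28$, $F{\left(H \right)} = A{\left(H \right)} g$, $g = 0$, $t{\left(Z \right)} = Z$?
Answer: $-4352$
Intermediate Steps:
$F{\left(H \right)} = 0$ ($F{\left(H \right)} = \left(-3\right) 0 = 0$)
$B{\left(C \right)} = 2 C$
$Q = 34$ ($Q = 2 \cdot 1 \left(-1\right) \left(-3\right) + 28 = 2 \left(\left(-1\right) \left(-3\right)\right) + 28 = 2 \cdot 3 + 28 = 6 + 28 = 34$)
$- 128 Q + F{\left(t{\left(1 \right)} \right)} = \left(-128\right) 34 + 0 = -4352 + 0 = -4352$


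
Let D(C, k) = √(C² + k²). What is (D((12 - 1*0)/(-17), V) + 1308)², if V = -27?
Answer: 494650521/289 + 39240*√937/17 ≈ 1.7823e+6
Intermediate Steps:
(D((12 - 1*0)/(-17), V) + 1308)² = (√(((12 - 1*0)/(-17))² + (-27)²) + 1308)² = (√(((12 + 0)*(-1/17))² + 729) + 1308)² = (√((12*(-1/17))² + 729) + 1308)² = (√((-12/17)² + 729) + 1308)² = (√(144/289 + 729) + 1308)² = (√(210825/289) + 1308)² = (15*√937/17 + 1308)² = (1308 + 15*√937/17)²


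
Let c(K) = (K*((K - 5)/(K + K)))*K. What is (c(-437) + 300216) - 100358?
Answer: 296435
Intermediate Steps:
c(K) = K*(-5/2 + K/2) (c(K) = (K*((-5 + K)/((2*K))))*K = (K*((-5 + K)*(1/(2*K))))*K = (K*((-5 + K)/(2*K)))*K = (-5/2 + K/2)*K = K*(-5/2 + K/2))
(c(-437) + 300216) - 100358 = ((½)*(-437)*(-5 - 437) + 300216) - 100358 = ((½)*(-437)*(-442) + 300216) - 100358 = (96577 + 300216) - 100358 = 396793 - 100358 = 296435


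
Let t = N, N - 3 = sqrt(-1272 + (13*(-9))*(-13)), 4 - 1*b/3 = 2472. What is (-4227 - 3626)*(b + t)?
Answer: 58120053 - 7853*sqrt(249) ≈ 5.7996e+7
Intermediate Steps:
b = -7404 (b = 12 - 3*2472 = 12 - 7416 = -7404)
N = 3 + sqrt(249) (N = 3 + sqrt(-1272 + (13*(-9))*(-13)) = 3 + sqrt(-1272 - 117*(-13)) = 3 + sqrt(-1272 + 1521) = 3 + sqrt(249) ≈ 18.780)
t = 3 + sqrt(249) ≈ 18.780
(-4227 - 3626)*(b + t) = (-4227 - 3626)*(-7404 + (3 + sqrt(249))) = -7853*(-7401 + sqrt(249)) = 58120053 - 7853*sqrt(249)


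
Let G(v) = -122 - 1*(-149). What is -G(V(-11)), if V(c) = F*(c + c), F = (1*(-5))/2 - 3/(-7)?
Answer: -27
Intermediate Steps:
F = -29/14 (F = -5*½ - 3*(-⅐) = -5/2 + 3/7 = -29/14 ≈ -2.0714)
V(c) = -29*c/7 (V(c) = -29*(c + c)/14 = -29*c/7)
G(v) = 27 (G(v) = -122 + 149 = 27)
-G(V(-11)) = -1*27 = -27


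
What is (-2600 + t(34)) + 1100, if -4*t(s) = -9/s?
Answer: -203991/136 ≈ -1499.9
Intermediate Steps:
t(s) = 9/(4*s) (t(s) = -(-9)/(4*s) = 9/(4*s))
(-2600 + t(34)) + 1100 = (-2600 + (9/4)/34) + 1100 = (-2600 + (9/4)*(1/34)) + 1100 = (-2600 + 9/136) + 1100 = -353591/136 + 1100 = -203991/136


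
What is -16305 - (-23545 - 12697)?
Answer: 19937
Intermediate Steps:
-16305 - (-23545 - 12697) = -16305 - 1*(-36242) = -16305 + 36242 = 19937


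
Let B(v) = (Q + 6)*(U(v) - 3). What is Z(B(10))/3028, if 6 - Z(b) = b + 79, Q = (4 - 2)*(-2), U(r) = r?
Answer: -87/3028 ≈ -0.028732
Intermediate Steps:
Q = -4 (Q = 2*(-2) = -4)
B(v) = -6 + 2*v (B(v) = (-4 + 6)*(v - 3) = 2*(-3 + v) = -6 + 2*v)
Z(b) = -73 - b (Z(b) = 6 - (b + 79) = 6 - (79 + b) = 6 + (-79 - b) = -73 - b)
Z(B(10))/3028 = (-73 - (-6 + 2*10))/3028 = (-73 - (-6 + 20))*(1/3028) = (-73 - 1*14)*(1/3028) = (-73 - 14)*(1/3028) = -87*1/3028 = -87/3028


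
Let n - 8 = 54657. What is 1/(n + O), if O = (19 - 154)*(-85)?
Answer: 1/66140 ≈ 1.5119e-5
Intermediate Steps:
n = 54665 (n = 8 + 54657 = 54665)
O = 11475 (O = -135*(-85) = 11475)
1/(n + O) = 1/(54665 + 11475) = 1/66140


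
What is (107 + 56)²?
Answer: 26569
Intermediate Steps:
(107 + 56)² = 163² = 26569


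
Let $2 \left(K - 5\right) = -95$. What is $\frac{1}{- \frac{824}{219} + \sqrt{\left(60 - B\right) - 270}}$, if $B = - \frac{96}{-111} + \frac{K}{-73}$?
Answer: $- \frac{13353744}{800693933} - \frac{657 i \sqrt{6170364274}}{800693933} \approx -0.016678 - 0.064455 i$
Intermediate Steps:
$K = - \frac{85}{2}$ ($K = 5 + \frac{1}{2} \left(-95\right) = 5 - \frac{95}{2} = - \frac{85}{2} \approx -42.5$)
$B = \frac{7817}{5402}$ ($B = - \frac{96}{-111} - \frac{85}{2 \left(-73\right)} = \left(-96\right) \left(- \frac{1}{111}\right) - - \frac{85}{146} = \frac{32}{37} + \frac{85}{146} = \frac{7817}{5402} \approx 1.4471$)
$\frac{1}{- \frac{824}{219} + \sqrt{\left(60 - B\right) - 270}} = \frac{1}{- \frac{824}{219} + \sqrt{\left(60 - \frac{7817}{5402}\right) - 270}} = \frac{1}{\left(-824\right) \frac{1}{219} + \sqrt{\left(60 - \frac{7817}{5402}\right) - 270}} = \frac{1}{- \frac{824}{219} + \sqrt{\frac{316303}{5402} - 270}} = \frac{1}{- \frac{824}{219} + \sqrt{- \frac{1142237}{5402}}} = \frac{1}{- \frac{824}{219} + \frac{i \sqrt{6170364274}}{5402}}$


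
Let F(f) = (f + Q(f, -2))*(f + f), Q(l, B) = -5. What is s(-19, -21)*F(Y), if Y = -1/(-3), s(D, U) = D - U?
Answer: -56/9 ≈ -6.2222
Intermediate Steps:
Y = ⅓ (Y = -1*(-⅓) = ⅓ ≈ 0.33333)
F(f) = 2*f*(-5 + f) (F(f) = (f - 5)*(f + f) = (-5 + f)*(2*f) = 2*f*(-5 + f))
s(-19, -21)*F(Y) = (-19 - 1*(-21))*(2*(⅓)*(-5 + ⅓)) = (-19 + 21)*(2*(⅓)*(-14/3)) = 2*(-28/9) = -56/9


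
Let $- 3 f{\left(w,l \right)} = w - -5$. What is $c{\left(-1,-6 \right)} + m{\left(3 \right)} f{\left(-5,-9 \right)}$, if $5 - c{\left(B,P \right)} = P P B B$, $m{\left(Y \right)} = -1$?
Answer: $-31$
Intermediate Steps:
$f{\left(w,l \right)} = - \frac{5}{3} - \frac{w}{3}$ ($f{\left(w,l \right)} = - \frac{w - -5}{3} = - \frac{w + 5}{3} = - \frac{5 + w}{3} = - \frac{5}{3} - \frac{w}{3}$)
$c{\left(B,P \right)} = 5 - B^{2} P^{2}$ ($c{\left(B,P \right)} = 5 - P P B B = 5 - P B P B = 5 - B P^{2} B = 5 - B^{2} P^{2}$)
$c{\left(-1,-6 \right)} + m{\left(3 \right)} f{\left(-5,-9 \right)} = \left(5 - \left(-1\right)^{2} \left(-6\right)^{2}\right) - \left(- \frac{5}{3} - - \frac{5}{3}\right) = \left(5 - 1 \cdot 36\right) - \left(- \frac{5}{3} + \frac{5}{3}\right) = \left(5 - 36\right) - 0 = -31 + 0 = -31$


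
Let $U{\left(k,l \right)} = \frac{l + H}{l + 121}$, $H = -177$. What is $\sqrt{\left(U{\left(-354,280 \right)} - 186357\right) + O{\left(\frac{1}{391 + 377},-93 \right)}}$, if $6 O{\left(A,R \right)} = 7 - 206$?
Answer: $\frac{i \sqrt{1078980619938}}{2406} \approx 431.73 i$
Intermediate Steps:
$O{\left(A,R \right)} = - \frac{199}{6}$ ($O{\left(A,R \right)} = \frac{7 - 206}{6} = \frac{1}{6} \left(-199\right) = - \frac{199}{6}$)
$U{\left(k,l \right)} = \frac{-177 + l}{121 + l}$ ($U{\left(k,l \right)} = \frac{l - 177}{l + 121} = \frac{-177 + l}{121 + l}$)
$\sqrt{\left(U{\left(-354,280 \right)} - 186357\right) + O{\left(\frac{1}{391 + 377},-93 \right)}} = \sqrt{\left(\frac{-177 + 280}{121 + 280} - 186357\right) - \frac{199}{6}} = \sqrt{\left(\frac{1}{401} \cdot 103 - 186357\right) - \frac{199}{6}} = \sqrt{\left(\frac{103}{401} - 186357\right) - \frac{199}{6}} = \sqrt{- \frac{74729054}{401} - \frac{199}{6}} = \sqrt{- \frac{448454123}{2406}} = \frac{i \sqrt{1078980619938}}{2406}$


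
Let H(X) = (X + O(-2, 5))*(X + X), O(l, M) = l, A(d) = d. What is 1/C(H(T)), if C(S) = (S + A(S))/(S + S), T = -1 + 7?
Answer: 1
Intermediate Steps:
T = 6
H(X) = 2*X*(-2 + X) (H(X) = (X - 2)*(X + X) = (-2 + X)*(2*X) = 2*X*(-2 + X))
C(S) = 1 (C(S) = (S + S)/(S + S) = (2*S)/((2*S)) = (2*S)*(1/(2*S)) = 1)
1/C(H(T)) = 1/1 = 1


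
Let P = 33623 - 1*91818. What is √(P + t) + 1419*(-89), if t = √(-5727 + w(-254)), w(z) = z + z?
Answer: -126291 + √(-58195 + I*√6235) ≈ -1.2629e+5 + 241.24*I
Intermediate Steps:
w(z) = 2*z
P = -58195 (P = 33623 - 91818 = -58195)
t = I*√6235 (t = √(-5727 + 2*(-254)) = √(-5727 - 508) = √(-6235) = I*√6235 ≈ 78.962*I)
√(P + t) + 1419*(-89) = √(-58195 + I*√6235) + 1419*(-89) = √(-58195 + I*√6235) - 126291 = -126291 + √(-58195 + I*√6235)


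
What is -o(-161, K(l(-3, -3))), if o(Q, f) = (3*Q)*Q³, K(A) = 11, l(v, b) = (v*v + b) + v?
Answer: -2015694723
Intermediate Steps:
l(v, b) = b + v + v² (l(v, b) = (v² + b) + v = (b + v²) + v = b + v + v²)
o(Q, f) = 3*Q⁴
-o(-161, K(l(-3, -3))) = -3*(-161)⁴ = -3*671898241 = -1*2015694723 = -2015694723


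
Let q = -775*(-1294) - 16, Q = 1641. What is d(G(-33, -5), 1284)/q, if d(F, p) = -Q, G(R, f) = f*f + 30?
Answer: -547/334278 ≈ -0.0016364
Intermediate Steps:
G(R, f) = 30 + f**2 (G(R, f) = f**2 + 30 = 30 + f**2)
d(F, p) = -1641 (d(F, p) = -1*1641 = -1641)
q = 1002834 (q = 1002850 - 16 = 1002834)
d(G(-33, -5), 1284)/q = -1641/1002834 = -1641*1/1002834 = -547/334278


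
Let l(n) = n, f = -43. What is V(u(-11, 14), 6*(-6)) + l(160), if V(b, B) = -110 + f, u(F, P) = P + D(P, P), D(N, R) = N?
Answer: 7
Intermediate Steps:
u(F, P) = 2*P (u(F, P) = P + P = 2*P)
V(b, B) = -153 (V(b, B) = -110 - 43 = -153)
V(u(-11, 14), 6*(-6)) + l(160) = -153 + 160 = 7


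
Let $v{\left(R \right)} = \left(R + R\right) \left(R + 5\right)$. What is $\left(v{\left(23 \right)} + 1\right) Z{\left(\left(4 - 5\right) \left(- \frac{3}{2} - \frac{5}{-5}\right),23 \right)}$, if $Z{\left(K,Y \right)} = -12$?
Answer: $-15468$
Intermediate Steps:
$v{\left(R \right)} = 2 R \left(5 + R\right)$
$\left(v{\left(23 \right)} + 1\right) Z{\left(\left(4 - 5\right) \left(- \frac{3}{2} - \frac{5}{-5}\right),23 \right)} = \left(2 \cdot 23 \left(5 + 23\right) + 1\right) \left(-12\right) = \left(2 \cdot 23 \cdot 28 + 1\right) \left(-12\right) = \left(1288 + 1\right) \left(-12\right) = 1289 \left(-12\right) = -15468$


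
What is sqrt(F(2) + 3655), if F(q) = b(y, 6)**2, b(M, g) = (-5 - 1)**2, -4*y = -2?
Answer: sqrt(4951) ≈ 70.363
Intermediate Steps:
y = 1/2 (y = -1/4*(-2) = 1/2 ≈ 0.50000)
b(M, g) = 36 (b(M, g) = (-6)**2 = 36)
F(q) = 1296 (F(q) = 36**2 = 1296)
sqrt(F(2) + 3655) = sqrt(1296 + 3655) = sqrt(4951)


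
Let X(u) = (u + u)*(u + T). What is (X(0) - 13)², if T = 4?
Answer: 169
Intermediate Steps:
X(u) = 2*u*(4 + u) (X(u) = (u + u)*(u + 4) = (2*u)*(4 + u) = 2*u*(4 + u))
(X(0) - 13)² = (2*0*(4 + 0) - 13)² = (2*0*4 - 13)² = (0 - 13)² = (-13)² = 169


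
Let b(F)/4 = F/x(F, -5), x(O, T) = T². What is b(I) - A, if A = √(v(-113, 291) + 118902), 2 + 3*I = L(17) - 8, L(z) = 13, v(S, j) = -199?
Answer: 4/25 - √118703 ≈ -344.37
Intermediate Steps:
I = 1 (I = -⅔ + (13 - 8)/3 = -⅔ + (⅓)*5 = -⅔ + 5/3 = 1)
A = √118703 (A = √(-199 + 118902) = √118703 ≈ 344.53)
b(F) = 4*F/25 (b(F) = 4*(F/((-5)²)) = 4*(F/25) = 4*F/25)
b(I) - A = (4/25)*1 - √118703 = 4/25 - √118703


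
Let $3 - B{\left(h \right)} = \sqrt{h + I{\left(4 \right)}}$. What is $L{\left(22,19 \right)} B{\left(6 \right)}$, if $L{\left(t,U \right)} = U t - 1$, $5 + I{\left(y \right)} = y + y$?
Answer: $0$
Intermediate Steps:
$I{\left(y \right)} = -5 + 2 y$ ($I{\left(y \right)} = -5 + \left(y + y\right) = -5 + 2 y$)
$L{\left(t,U \right)} = -1 + U t$
$B{\left(h \right)} = 3 - \sqrt{3 + h}$ ($B{\left(h \right)} = 3 - \sqrt{h + \left(-5 + 2 \cdot 4\right)} = 3 - \sqrt{h + \left(-5 + 8\right)} = 3 - \sqrt{h + 3} = 3 - \sqrt{3 + h}$)
$L{\left(22,19 \right)} B{\left(6 \right)} = \left(-1 + 19 \cdot 22\right) \left(3 - \sqrt{3 + 6}\right) = \left(-1 + 418\right) \left(3 - \sqrt{9}\right) = 417 \left(3 - 3\right) = 417 \cdot 0 = 0$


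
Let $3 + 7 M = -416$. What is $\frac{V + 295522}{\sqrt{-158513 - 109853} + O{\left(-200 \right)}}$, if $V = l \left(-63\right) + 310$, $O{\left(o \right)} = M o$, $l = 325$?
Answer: $\frac{80762208100}{3517794967} - \frac{13492493 i \sqrt{268366}}{7035589934} \approx 22.958 - 0.99347 i$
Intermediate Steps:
$M = - \frac{419}{7}$ ($M = - \frac{3}{7} + \frac{1}{7} \left(-416\right) = - \frac{3}{7} - \frac{416}{7} = - \frac{419}{7} \approx -59.857$)
$O{\left(o \right)} = - \frac{419 o}{7}$
$V = -20165$ ($V = 325 \left(-63\right) + 310 = -20475 + 310 = -20165$)
$\frac{V + 295522}{\sqrt{-158513 - 109853} + O{\left(-200 \right)}} = \frac{-20165 + 295522}{\sqrt{-158513 - 109853} - - \frac{83800}{7}} = \frac{275357}{\sqrt{-268366} + \frac{83800}{7}} = \frac{275357}{i \sqrt{268366} + \frac{83800}{7}} = \frac{275357}{\frac{83800}{7} + i \sqrt{268366}}$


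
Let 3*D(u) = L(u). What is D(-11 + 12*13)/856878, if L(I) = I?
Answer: 145/2570634 ≈ 5.6406e-5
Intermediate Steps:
D(u) = u/3
D(-11 + 12*13)/856878 = ((-11 + 12*13)/3)/856878 = ((-11 + 156)/3)*(1/856878) = ((1/3)*145)*(1/856878) = (145/3)*(1/856878) = 145/2570634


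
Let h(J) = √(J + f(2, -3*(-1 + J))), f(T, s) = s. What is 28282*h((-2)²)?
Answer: 28282*I*√5 ≈ 63241.0*I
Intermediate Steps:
h(J) = √(3 - 2*J) (h(J) = √(J - 3*(-1 + J)) = √(J + (3 - 3*J)) = √(3 - 2*J))
28282*h((-2)²) = 28282*√(3 - 2*(-2)²) = 28282*√(3 - 2*4) = 28282*√(3 - 8) = 28282*√(-5) = 28282*(I*√5) = 28282*I*√5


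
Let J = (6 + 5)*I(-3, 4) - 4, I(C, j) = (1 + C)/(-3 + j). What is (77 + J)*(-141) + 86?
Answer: -7105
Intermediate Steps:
I(C, j) = (1 + C)/(-3 + j)
J = -26 (J = (6 + 5)*((1 - 3)/(-3 + 4)) - 4 = 11*(-2/1) - 4 = 11*(1*(-2)) - 4 = 11*(-2) - 4 = -22 - 4 = -26)
(77 + J)*(-141) + 86 = (77 - 26)*(-141) + 86 = 51*(-141) + 86 = -7191 + 86 = -7105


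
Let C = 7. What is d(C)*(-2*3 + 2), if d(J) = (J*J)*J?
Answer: -1372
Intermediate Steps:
d(J) = J³ (d(J) = J²*J = J³)
d(C)*(-2*3 + 2) = 7³*(-2*3 + 2) = 343*(-6 + 2) = 343*(-4) = -1372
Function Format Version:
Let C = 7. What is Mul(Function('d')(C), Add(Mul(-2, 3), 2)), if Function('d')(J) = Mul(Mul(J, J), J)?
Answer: -1372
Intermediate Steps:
Function('d')(J) = Pow(J, 3) (Function('d')(J) = Mul(Pow(J, 2), J) = Pow(J, 3))
Mul(Function('d')(C), Add(Mul(-2, 3), 2)) = Mul(Pow(7, 3), Add(Mul(-2, 3), 2)) = Mul(343, Add(-6, 2)) = Mul(343, -4) = -1372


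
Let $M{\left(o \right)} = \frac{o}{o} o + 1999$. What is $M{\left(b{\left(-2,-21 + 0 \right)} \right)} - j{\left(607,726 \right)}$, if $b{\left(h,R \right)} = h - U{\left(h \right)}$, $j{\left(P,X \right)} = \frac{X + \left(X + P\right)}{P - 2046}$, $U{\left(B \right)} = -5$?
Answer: $\frac{2882937}{1439} \approx 2003.4$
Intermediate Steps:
$j{\left(P,X \right)} = \frac{P + 2 X}{-2046 + P}$ ($j{\left(P,X \right)} = \frac{X + \left(P + X\right)}{-2046 + P} = \frac{P + 2 X}{-2046 + P}$)
$b{\left(h,R \right)} = 5 + h$ ($b{\left(h,R \right)} = h - -5 = h + 5 = 5 + h$)
$M{\left(o \right)} = 1999 + o$ ($M{\left(o \right)} = 1 o + 1999 = o + 1999 = 1999 + o$)
$M{\left(b{\left(-2,-21 + 0 \right)} \right)} - j{\left(607,726 \right)} = \left(1999 + \left(5 - 2\right)\right) - \frac{607 + 2 \cdot 726}{-2046 + 607} = \left(1999 + 3\right) - \frac{607 + 1452}{-1439} = 2002 - \left(- \frac{1}{1439}\right) 2059 = 2002 - - \frac{2059}{1439} = 2002 + \frac{2059}{1439} = \frac{2882937}{1439}$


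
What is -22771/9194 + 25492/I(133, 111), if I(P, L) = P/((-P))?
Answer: -234396219/9194 ≈ -25494.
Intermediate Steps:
I(P, L) = -1 (I(P, L) = P*(-1/P) = -1)
-22771/9194 + 25492/I(133, 111) = -22771/9194 + 25492/(-1) = -22771*1/9194 + 25492*(-1) = -22771/9194 - 25492 = -234396219/9194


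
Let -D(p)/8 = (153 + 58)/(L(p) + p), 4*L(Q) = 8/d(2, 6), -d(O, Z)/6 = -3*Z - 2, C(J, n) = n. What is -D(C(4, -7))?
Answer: -101280/419 ≈ -241.72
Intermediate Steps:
d(O, Z) = 12 + 18*Z (d(O, Z) = -6*(-3*Z - 2) = -6*(-2 - 3*Z) = 12 + 18*Z)
L(Q) = 1/60 (L(Q) = (8/(12 + 18*6))/4 = (8/(12 + 108))/4 = (8/120)/4 = (8*(1/120))/4 = (1/4)*(1/15) = 1/60)
D(p) = -1688/(1/60 + p) (D(p) = -8*(153 + 58)/(1/60 + p) = -1688/(1/60 + p))
-D(C(4, -7)) = -(-101280)/(1 + 60*(-7)) = -(-101280)/(1 - 420) = -(-101280)/(-419) = -(-101280)*(-1)/419 = -1*101280/419 = -101280/419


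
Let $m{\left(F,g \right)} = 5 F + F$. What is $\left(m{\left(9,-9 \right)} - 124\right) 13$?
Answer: $-910$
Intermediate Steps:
$m{\left(F,g \right)} = 6 F$
$\left(m{\left(9,-9 \right)} - 124\right) 13 = \left(6 \cdot 9 - 124\right) 13 = \left(54 - 124\right) 13 = \left(-70\right) 13 = -910$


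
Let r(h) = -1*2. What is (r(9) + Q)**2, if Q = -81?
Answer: 6889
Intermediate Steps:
r(h) = -2
(r(9) + Q)**2 = (-2 - 81)**2 = (-83)**2 = 6889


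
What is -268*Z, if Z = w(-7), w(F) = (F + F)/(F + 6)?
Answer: -3752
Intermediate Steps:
w(F) = 2*F/(6 + F) (w(F) = (2*F)/(6 + F) = 2*F/(6 + F))
Z = 14 (Z = 2*(-7)/(6 - 7) = 2*(-7)/(-1) = 2*(-7)*(-1) = 14)
-268*Z = -268*14 = -3752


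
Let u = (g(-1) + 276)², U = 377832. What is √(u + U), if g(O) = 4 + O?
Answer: √455673 ≈ 675.04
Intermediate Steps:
u = 77841 (u = ((4 - 1) + 276)² = (3 + 276)² = 279² = 77841)
√(u + U) = √(77841 + 377832) = √455673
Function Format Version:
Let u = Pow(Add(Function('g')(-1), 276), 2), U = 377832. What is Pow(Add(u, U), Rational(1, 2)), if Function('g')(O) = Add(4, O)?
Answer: Pow(455673, Rational(1, 2)) ≈ 675.04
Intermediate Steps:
u = 77841 (u = Pow(Add(Add(4, -1), 276), 2) = Pow(Add(3, 276), 2) = Pow(279, 2) = 77841)
Pow(Add(u, U), Rational(1, 2)) = Pow(Add(77841, 377832), Rational(1, 2)) = Pow(455673, Rational(1, 2))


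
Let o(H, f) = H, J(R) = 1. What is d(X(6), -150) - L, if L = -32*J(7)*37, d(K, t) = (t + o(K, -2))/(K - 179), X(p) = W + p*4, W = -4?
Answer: 188386/159 ≈ 1184.8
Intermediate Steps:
X(p) = -4 + 4*p (X(p) = -4 + p*4 = -4 + 4*p)
d(K, t) = (K + t)/(-179 + K) (d(K, t) = (t + K)/(K - 179) = (K + t)/(-179 + K))
L = -1184 (L = -32*1*37 = -32*37 = -1184)
d(X(6), -150) - L = ((-4 + 4*6) - 150)/(-179 + (-4 + 4*6)) - 1*(-1184) = ((-4 + 24) - 150)/(-179 + (-4 + 24)) + 1184 = (20 - 150)/(-179 + 20) + 1184 = -130/(-159) + 1184 = -1/159*(-130) + 1184 = 130/159 + 1184 = 188386/159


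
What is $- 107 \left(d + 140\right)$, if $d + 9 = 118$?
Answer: $-26643$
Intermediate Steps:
$d = 109$ ($d = -9 + 118 = 109$)
$- 107 \left(d + 140\right) = - 107 \left(109 + 140\right) = \left(-107\right) 249 = -26643$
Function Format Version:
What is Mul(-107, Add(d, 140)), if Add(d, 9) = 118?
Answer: -26643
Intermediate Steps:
d = 109 (d = Add(-9, 118) = 109)
Mul(-107, Add(d, 140)) = Mul(-107, Add(109, 140)) = Mul(-107, 249) = -26643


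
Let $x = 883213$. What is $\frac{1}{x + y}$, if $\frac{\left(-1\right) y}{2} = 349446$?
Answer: $\frac{1}{184321} \approx 5.4253 \cdot 10^{-6}$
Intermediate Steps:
$y = -698892$ ($y = \left(-2\right) 349446 = -698892$)
$\frac{1}{x + y} = \frac{1}{883213 - 698892} = \frac{1}{184321}$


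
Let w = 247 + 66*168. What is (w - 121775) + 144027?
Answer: 33587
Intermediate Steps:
w = 11335 (w = 247 + 11088 = 11335)
(w - 121775) + 144027 = (11335 - 121775) + 144027 = -110440 + 144027 = 33587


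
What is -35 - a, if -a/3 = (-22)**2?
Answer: 1417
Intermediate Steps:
a = -1452 (a = -3*(-22)**2 = -3*484 = -1452)
-35 - a = -35 - 1*(-1452) = -35 + 1452 = 1417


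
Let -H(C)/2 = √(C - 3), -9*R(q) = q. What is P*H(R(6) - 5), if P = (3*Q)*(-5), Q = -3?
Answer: -30*I*√78 ≈ -264.95*I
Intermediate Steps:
R(q) = -q/9
P = 45 (P = (3*(-3))*(-5) = -9*(-5) = 45)
H(C) = -2*√(-3 + C) (H(C) = -2*√(C - 3) = -2*√(-3 + C))
P*H(R(6) - 5) = 45*(-2*√(-3 + (-⅑*6 - 5))) = 45*(-2*√(-3 + (-⅔ - 5))) = 45*(-2*√(-3 - 17/3)) = 45*(-2*I*√78/3) = -30*I*√78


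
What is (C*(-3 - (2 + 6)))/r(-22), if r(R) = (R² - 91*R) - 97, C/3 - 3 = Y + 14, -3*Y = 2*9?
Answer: -363/2389 ≈ -0.15195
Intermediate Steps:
Y = -6 (Y = -2*9/3 = -⅓*18 = -6)
C = 33 (C = 9 + 3*(-6 + 14) = 9 + 3*8 = 9 + 24 = 33)
r(R) = -97 + R² - 91*R
(C*(-3 - (2 + 6)))/r(-22) = (33*(-3 - (2 + 6)))/(-97 + (-22)² - 91*(-22)) = (33*(-3 - 1*8))/(-97 + 484 + 2002) = (33*(-3 - 8))/2389 = (33*(-11))*(1/2389) = -363*1/2389 = -363/2389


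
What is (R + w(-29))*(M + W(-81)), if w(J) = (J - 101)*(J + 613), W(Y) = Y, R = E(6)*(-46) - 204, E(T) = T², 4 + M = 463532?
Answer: -36046907660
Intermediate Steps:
M = 463528 (M = -4 + 463532 = 463528)
R = -1860 (R = 6²*(-46) - 204 = 36*(-46) - 204 = -1656 - 204 = -1860)
w(J) = (-101 + J)*(613 + J)
(R + w(-29))*(M + W(-81)) = (-1860 + (-61913 + (-29)² + 512*(-29)))*(463528 - 81) = (-1860 + (-61913 + 841 - 14848))*463447 = (-1860 - 75920)*463447 = -77780*463447 = -36046907660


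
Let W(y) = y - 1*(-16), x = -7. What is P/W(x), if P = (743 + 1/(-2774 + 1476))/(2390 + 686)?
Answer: 107157/3992648 ≈ 0.026839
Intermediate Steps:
W(y) = 16 + y (W(y) = y + 16 = 16 + y)
P = 964413/3992648 (P = (743 + 1/(-1298))/3076 = (743 - 1/1298)*(1/3076) = (964413/1298)*(1/3076) = 964413/3992648 ≈ 0.24155)
P/W(x) = 964413/(3992648*(16 - 7)) = (964413/3992648)/9 = (964413/3992648)*(1/9) = 107157/3992648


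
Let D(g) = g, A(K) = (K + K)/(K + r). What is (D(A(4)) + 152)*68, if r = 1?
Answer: 52224/5 ≈ 10445.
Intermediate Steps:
A(K) = 2*K/(1 + K) (A(K) = (K + K)/(K + 1) = (2*K)/(1 + K) = 2*K/(1 + K))
(D(A(4)) + 152)*68 = (2*4/(1 + 4) + 152)*68 = (2*4/5 + 152)*68 = (2*4*(⅕) + 152)*68 = (8/5 + 152)*68 = (768/5)*68 = 52224/5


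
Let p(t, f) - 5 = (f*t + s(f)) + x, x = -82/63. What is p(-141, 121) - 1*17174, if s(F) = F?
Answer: -2148949/63 ≈ -34110.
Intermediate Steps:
x = -82/63 (x = -82*1/63 = -82/63 ≈ -1.3016)
p(t, f) = 233/63 + f + f*t (p(t, f) = 5 + ((f*t + f) - 82/63) = 5 + ((f + f*t) - 82/63) = 5 + (-82/63 + f + f*t) = 233/63 + f + f*t)
p(-141, 121) - 1*17174 = (233/63 + 121 + 121*(-141)) - 1*17174 = (233/63 + 121 - 17061) - 17174 = -1066987/63 - 17174 = -2148949/63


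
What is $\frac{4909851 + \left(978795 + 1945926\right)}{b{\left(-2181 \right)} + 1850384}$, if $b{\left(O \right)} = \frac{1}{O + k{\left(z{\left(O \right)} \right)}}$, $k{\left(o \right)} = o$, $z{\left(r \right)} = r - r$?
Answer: $\frac{17087201532}{4035687503} \approx 4.234$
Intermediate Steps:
$z{\left(r \right)} = 0$
$b{\left(O \right)} = \frac{1}{O}$ ($b{\left(O \right)} = \frac{1}{O + 0} = \frac{1}{O}$)
$\frac{4909851 + \left(978795 + 1945926\right)}{b{\left(-2181 \right)} + 1850384} = \frac{4909851 + \left(978795 + 1945926\right)}{\frac{1}{-2181} + 1850384} = \frac{4909851 + 2924721}{- \frac{1}{2181} + 1850384} = \frac{7834572}{\frac{4035687503}{2181}} = 7834572 \cdot \frac{2181}{4035687503} = \frac{17087201532}{4035687503}$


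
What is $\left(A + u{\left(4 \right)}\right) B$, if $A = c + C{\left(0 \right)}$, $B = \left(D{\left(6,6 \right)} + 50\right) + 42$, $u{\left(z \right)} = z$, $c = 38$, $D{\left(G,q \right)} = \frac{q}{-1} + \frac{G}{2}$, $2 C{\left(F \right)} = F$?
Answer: $3738$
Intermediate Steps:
$C{\left(F \right)} = \frac{F}{2}$
$D{\left(G,q \right)} = \frac{G}{2} - q$ ($D{\left(G,q \right)} = q \left(-1\right) + G \frac{1}{2} = - q + \frac{G}{2} = \frac{G}{2} - q$)
$B = 89$ ($B = \left(\left(\frac{1}{2} \cdot 6 - 6\right) + 50\right) + 42 = \left(\left(3 - 6\right) + 50\right) + 42 = \left(-3 + 50\right) + 42 = 47 + 42 = 89$)
$A = 38$ ($A = 38 + \frac{1}{2} \cdot 0 = 38 + 0 = 38$)
$\left(A + u{\left(4 \right)}\right) B = \left(38 + 4\right) 89 = 42 \cdot 89 = 3738$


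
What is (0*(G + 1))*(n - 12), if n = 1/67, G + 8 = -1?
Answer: 0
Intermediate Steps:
G = -9 (G = -8 - 1 = -9)
n = 1/67 ≈ 0.014925
(0*(G + 1))*(n - 12) = (0*(-9 + 1))*(1/67 - 12) = (0*(-8))*(-803/67) = 0*(-803/67) = 0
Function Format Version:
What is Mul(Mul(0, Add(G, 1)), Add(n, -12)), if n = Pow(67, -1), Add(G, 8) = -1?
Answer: 0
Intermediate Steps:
G = -9 (G = Add(-8, -1) = -9)
n = Rational(1, 67) ≈ 0.014925
Mul(Mul(0, Add(G, 1)), Add(n, -12)) = Mul(Mul(0, Add(-9, 1)), Add(Rational(1, 67), -12)) = Mul(Mul(0, -8), Rational(-803, 67)) = Mul(0, Rational(-803, 67)) = 0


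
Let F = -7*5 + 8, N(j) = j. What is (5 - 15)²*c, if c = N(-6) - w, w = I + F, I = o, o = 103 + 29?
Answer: -11100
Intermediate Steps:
o = 132
I = 132
F = -27 (F = -35 + 8 = -27)
w = 105 (w = 132 - 27 = 105)
c = -111 (c = -6 - 1*105 = -6 - 105 = -111)
(5 - 15)²*c = (5 - 15)²*(-111) = (-10)²*(-111) = 100*(-111) = -11100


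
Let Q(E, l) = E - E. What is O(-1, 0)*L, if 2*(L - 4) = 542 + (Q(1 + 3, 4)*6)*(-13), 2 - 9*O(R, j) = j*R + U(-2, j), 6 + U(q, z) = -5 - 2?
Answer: 1375/3 ≈ 458.33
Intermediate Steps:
U(q, z) = -13 (U(q, z) = -6 + (-5 - 2) = -6 - 7 = -13)
Q(E, l) = 0
O(R, j) = 5/3 - R*j/9 (O(R, j) = 2/9 - (j*R - 13)/9 = 2/9 - (R*j - 13)/9 = 2/9 - (-13 + R*j)/9 = 2/9 + (13/9 - R*j/9) = 5/3 - R*j/9)
L = 275 (L = 4 + (542 + (0*6)*(-13))/2 = 4 + (542 + 0*(-13))/2 = 4 + (542 + 0)/2 = 4 + (½)*542 = 4 + 271 = 275)
O(-1, 0)*L = (5/3 - ⅑*(-1)*0)*275 = (5/3 + 0)*275 = (5/3)*275 = 1375/3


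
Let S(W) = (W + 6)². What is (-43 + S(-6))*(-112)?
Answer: 4816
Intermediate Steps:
S(W) = (6 + W)²
(-43 + S(-6))*(-112) = (-43 + (6 - 6)²)*(-112) = (-43 + 0²)*(-112) = (-43 + 0)*(-112) = -43*(-112) = 4816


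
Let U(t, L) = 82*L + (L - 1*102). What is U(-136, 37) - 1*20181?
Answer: -17212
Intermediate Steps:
U(t, L) = -102 + 83*L (U(t, L) = 82*L + (L - 102) = 82*L + (-102 + L) = -102 + 83*L)
U(-136, 37) - 1*20181 = (-102 + 83*37) - 1*20181 = (-102 + 3071) - 20181 = 2969 - 20181 = -17212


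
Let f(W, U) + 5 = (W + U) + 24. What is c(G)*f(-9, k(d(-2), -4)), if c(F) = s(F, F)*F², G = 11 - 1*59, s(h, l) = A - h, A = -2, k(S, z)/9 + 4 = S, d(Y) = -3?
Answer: -5617152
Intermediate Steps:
k(S, z) = -36 + 9*S
f(W, U) = 19 + U + W (f(W, U) = -5 + ((W + U) + 24) = -5 + ((U + W) + 24) = -5 + (24 + U + W) = 19 + U + W)
s(h, l) = -2 - h
G = -48 (G = 11 - 59 = -48)
c(F) = F²*(-2 - F) (c(F) = (-2 - F)*F² = F²*(-2 - F))
c(G)*f(-9, k(d(-2), -4)) = ((-48)²*(-2 - 1*(-48)))*(19 + (-36 + 9*(-3)) - 9) = (2304*(-2 + 48))*(19 + (-36 - 27) - 9) = (2304*46)*(19 - 63 - 9) = 105984*(-53) = -5617152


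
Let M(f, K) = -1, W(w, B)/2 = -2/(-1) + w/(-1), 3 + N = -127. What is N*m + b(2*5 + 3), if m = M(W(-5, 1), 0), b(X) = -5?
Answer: 125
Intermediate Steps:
N = -130 (N = -3 - 127 = -130)
W(w, B) = 4 - 2*w (W(w, B) = 2*(-2/(-1) + w/(-1)) = 2*(-2*(-1) + w*(-1)) = 2*(2 - w) = 4 - 2*w)
m = -1
N*m + b(2*5 + 3) = -130*(-1) - 5 = 130 - 5 = 125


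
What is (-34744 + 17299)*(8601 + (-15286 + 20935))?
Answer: -248591250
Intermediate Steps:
(-34744 + 17299)*(8601 + (-15286 + 20935)) = -17445*(8601 + 5649) = -17445*14250 = -248591250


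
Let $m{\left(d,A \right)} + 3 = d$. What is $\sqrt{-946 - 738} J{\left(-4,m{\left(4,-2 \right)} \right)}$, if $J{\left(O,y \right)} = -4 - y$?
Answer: $- 10 i \sqrt{421} \approx - 205.18 i$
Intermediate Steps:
$m{\left(d,A \right)} = -3 + d$
$\sqrt{-946 - 738} J{\left(-4,m{\left(4,-2 \right)} \right)} = \sqrt{-946 - 738} \left(-4 - \left(-3 + 4\right)\right) = \sqrt{-1684} \left(-4 - 1\right) = 2 i \sqrt{421} \left(-4 - 1\right) = 2 i \sqrt{421} \left(-5\right) = - 10 i \sqrt{421}$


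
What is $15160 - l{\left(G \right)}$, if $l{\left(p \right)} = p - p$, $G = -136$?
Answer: $15160$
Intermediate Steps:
$l{\left(p \right)} = 0$
$15160 - l{\left(G \right)} = 15160 - 0 = 15160 + 0 = 15160$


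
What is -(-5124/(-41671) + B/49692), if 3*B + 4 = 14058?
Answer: -96393547/443724714 ≈ -0.21724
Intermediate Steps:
B = 14054/3 (B = -4/3 + (⅓)*14058 = -4/3 + 4686 = 14054/3 ≈ 4684.7)
-(-5124/(-41671) + B/49692) = -(-5124/(-41671) + (14054/3)/49692) = -(-5124*(-1/41671) + (14054/3)*(1/49692)) = -(732/5953 + 7027/74538) = -1*96393547/443724714 = -96393547/443724714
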